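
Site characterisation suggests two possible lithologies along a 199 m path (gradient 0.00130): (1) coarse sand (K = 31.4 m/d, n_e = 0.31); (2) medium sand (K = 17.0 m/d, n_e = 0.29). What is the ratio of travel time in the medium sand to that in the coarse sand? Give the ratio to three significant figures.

1.73

Unit 1 (coarse sand): v = 31.4×0.0013/0.31 = 0.1317 m/d, t = 199/0.1317 = 1511 d
Unit 2 (medium sand): v = 17.0×0.0013/0.29 = 0.07621 m/d, t = 199/0.07621 = 2611 d
t(medium sand) / t(coarse sand) = 2611/1511 = 1.73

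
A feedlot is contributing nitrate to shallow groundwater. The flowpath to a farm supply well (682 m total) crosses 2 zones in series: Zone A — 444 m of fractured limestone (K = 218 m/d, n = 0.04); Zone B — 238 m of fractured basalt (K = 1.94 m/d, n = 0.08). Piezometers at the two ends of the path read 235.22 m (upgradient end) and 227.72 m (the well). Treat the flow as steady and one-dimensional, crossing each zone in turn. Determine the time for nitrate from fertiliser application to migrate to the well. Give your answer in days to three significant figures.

Total head drop ΔH = 235.22 − 227.72 = 7.50 m
Continuity: the same q passes through each zone, so ΔH = q·Σ(L_j/K_j) — the zones act as resistances in series.
Σ(L/K) = 444/218 + 238/1.94 = 2.037 + 122.7 = 124.7 d
q = ΔH / Σ(L/K) = 7.50 / 124.7 = 0.06014 m/d (same in every zone)
Zone A: v = q/n = 0.06014/0.04 = 1.503 m/d → t_A = 444/1.503 = 295.3 d
Zone B: v = q/n = 0.06014/0.08 = 0.7517 m/d → t_B = 238/0.7517 = 316.6 d
Total t = 295.3 + 316.6 = 611.9 d

612 days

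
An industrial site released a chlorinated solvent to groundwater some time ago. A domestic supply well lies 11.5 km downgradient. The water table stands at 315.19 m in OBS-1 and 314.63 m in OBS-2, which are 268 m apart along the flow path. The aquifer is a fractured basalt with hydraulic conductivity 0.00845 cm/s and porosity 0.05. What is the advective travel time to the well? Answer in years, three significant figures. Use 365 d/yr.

Hydraulic gradient i = (315.19 − 314.63) / 268 = 0.56 / 268 = 0.002090
K = 0.00845 cm/s × 864 = 7.301 m/d
Darcy flux q = K·i = 7.301 × 0.002090 = 0.01526 m/d
v_s = q/n_e = 0.01526/0.05 = 0.3051 m/d
L = 11.5 km = 11500 m
t = L / v = 11500 / 0.3051 = 37690 d
   = 37690 / 365 = 103 yr

103 years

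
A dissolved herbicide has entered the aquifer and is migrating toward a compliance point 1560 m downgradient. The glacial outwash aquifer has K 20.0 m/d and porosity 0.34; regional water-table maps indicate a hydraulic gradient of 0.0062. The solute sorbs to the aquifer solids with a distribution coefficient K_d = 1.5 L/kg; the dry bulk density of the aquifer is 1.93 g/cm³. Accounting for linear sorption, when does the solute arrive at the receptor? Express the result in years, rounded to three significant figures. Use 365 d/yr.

112 years

q = Ki = 20.0 × 0.0062 = 0.1240 m/d
Average linear velocity = 0.1240 / 0.34 = 0.3647 m/d
Retardation R = 1 + ρ_b·K_d/n = 1 + 1.93×1.5/0.34 = 9.515
Contaminant velocity v_c = v/R = 0.3647/9.515 = 0.03833 m/d
t = L/v_c = 1560/0.03833 = 40700 d
   = 40700/365 = 112 yr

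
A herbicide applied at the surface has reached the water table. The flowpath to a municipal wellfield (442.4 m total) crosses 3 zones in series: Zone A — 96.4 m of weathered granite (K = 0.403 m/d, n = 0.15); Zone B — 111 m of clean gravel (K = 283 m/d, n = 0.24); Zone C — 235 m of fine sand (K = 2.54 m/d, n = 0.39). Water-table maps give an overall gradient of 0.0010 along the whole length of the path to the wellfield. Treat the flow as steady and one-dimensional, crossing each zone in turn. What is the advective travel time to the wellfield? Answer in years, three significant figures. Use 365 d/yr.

273 years

Steady 1-D flow in series ⇒ the Darcy flux q is identical in every zone and the zone head losses add (resistances L/K in series).
Σ(L/K) = 96.4/0.403 + 111/283 + 235/2.54 = 239.2 + 0.3922 + 92.52 = 332.1 d
K_eq = L_total / Σ(L/K) = 442.4 / 332.1 = 1.332 m/d
q = K_eq · i = 1.332 × 0.0010 = 0.001332 m/d (same in every zone)
Zone A: v = q/n = 0.001332/0.15 = 0.008880 m/d → t_A = 96.4/0.008880 = 10860 d
Zone B: v = q/n = 0.001332/0.24 = 0.005550 m/d → t_B = 111/0.005550 = 20000 d
Zone C: v = q/n = 0.001332/0.39 = 0.003416 m/d → t_C = 235/0.003416 = 68800 d
Total t = 10860 + 20000 + 68800 = 99660 d
   = 99660 / 365 = 273 yr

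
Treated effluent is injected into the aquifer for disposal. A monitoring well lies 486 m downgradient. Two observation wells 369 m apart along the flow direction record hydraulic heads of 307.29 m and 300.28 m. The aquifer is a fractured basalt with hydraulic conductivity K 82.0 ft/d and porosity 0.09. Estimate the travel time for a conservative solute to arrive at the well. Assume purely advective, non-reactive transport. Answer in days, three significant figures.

Hydraulic gradient i = (307.29 − 300.28) / 369 = 7.01 / 369 = 0.01900
K = 82.0 ft/d × 0.3048 = 24.99 m/d
Darcy flux q = K·i = 24.99 × 0.01900 = 0.4748 m/d
v_s = q/n_e = 0.4748/0.09 = 5.276 m/d
t = L / v = 486 / 5.276 = 92.12 d

92.1 days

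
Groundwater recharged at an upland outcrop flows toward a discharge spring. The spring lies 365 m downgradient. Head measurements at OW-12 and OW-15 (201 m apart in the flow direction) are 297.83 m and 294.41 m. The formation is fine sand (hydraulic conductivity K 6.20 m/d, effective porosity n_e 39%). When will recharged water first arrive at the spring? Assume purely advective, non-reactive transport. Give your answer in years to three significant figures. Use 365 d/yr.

Hydraulic gradient i = (297.83 − 294.41) / 201 = 3.42 / 201 = 0.01701
Darcy flux q = K·i = 6.20 × 0.01701 = 0.1055 m/d
v_s = q/n_e = 0.1055/0.39 = 0.2705 m/d
t = L / v = 365 / 0.2705 = 1349 d
   = 1349 / 365 = 3.70 yr

3.70 years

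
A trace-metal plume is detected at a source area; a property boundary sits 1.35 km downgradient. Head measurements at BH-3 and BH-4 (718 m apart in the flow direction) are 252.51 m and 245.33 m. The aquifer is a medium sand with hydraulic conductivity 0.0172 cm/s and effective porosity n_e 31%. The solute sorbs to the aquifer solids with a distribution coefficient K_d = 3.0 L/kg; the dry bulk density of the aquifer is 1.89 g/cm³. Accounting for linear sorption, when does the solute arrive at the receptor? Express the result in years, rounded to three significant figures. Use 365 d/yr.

Hydraulic gradient i = (252.51 − 245.33) / 718 = 7.18 / 718 = 0.01000
K = 0.0172 cm/s × 864 = 14.86 m/d
q = Ki = 14.86 × 0.01000 = 0.1486 m/d
Seepage velocity v = q / n = 0.1486 / 0.31 = 0.4794 m/d
Retardation R = 1 + ρ_b·K_d/n = 1 + 1.89×3.0/0.31 = 19.29
Contaminant velocity v_c = v/R = 0.4794/19.29 = 0.02485 m/d
L = 1.35 km = 1350 m
t = L/v_c = 1350/0.02485 = 54320 d
   = 54320/365 = 149 yr

149 years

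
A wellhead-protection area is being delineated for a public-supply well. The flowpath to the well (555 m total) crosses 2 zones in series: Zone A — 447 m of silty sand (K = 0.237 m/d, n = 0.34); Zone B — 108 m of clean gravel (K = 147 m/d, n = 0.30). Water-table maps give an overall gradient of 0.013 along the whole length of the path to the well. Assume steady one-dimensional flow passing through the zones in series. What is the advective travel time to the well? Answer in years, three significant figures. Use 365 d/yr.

132 years

For zones in series the flux q is common to all zones; the equivalent conductivity is the harmonic (thickness-weighted) mean, K_eq = L_total / Σ(L_j/K_j).
Σ(L/K) = 447/0.237 + 108/147 = 1886 + 0.7347 = 1887 d
K_eq = L_total / Σ(L/K) = 555 / 1887 = 0.2941 m/d
q = K_eq · i = 0.2941 × 0.013 = 0.003824 m/d (same in every zone)
Zone A: v = q/n = 0.003824/0.34 = 0.01125 m/d → t_A = 447/0.01125 = 39740 d
Zone B: v = q/n = 0.003824/0.30 = 0.01275 m/d → t_B = 108/0.01275 = 8473 d
Total t = 39740 + 8473 = 48220 d
   = 48220 / 365 = 132 yr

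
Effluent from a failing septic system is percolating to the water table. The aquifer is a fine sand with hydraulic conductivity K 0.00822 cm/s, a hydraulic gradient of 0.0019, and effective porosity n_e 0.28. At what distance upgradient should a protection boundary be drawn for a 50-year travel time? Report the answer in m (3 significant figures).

880 m

K = 0.00822 cm/s × 864 = 7.102 m/d
q = Ki = 7.102 × 0.0019 = 0.01349 m/d
v = Ki/n = 7.102·0.0019/0.28 = 0.04819 m/d
T = 50 yr × 365 = 18250 d
L = v × T = 0.04819 × 18250 = 879.5 m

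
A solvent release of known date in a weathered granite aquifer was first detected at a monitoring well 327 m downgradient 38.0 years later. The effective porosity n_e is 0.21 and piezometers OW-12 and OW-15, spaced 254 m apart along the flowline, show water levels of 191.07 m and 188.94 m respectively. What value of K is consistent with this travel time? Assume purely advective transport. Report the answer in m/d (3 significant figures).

0.590 m/d

Hydraulic gradient i = (191.07 − 188.94) / 254 = 2.13 / 254 = 0.008386
t = 38.0 years = 13870 d
v = L / t = 327 / 13870 = 0.02358 m/d
K = v · n / i = 0.02358 × 0.21 / 0.008386 = 0.590 m/d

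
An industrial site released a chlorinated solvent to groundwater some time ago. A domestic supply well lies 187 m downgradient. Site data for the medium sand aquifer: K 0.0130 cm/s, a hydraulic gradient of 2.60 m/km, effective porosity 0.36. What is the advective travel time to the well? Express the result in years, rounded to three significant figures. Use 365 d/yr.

K = 0.0130 cm/s × 864 = 11.23 m/d
q = Ki = 11.23 × 0.0026 = 0.02920 m/d
v_s = q/n_e = 0.02920/0.36 = 0.08112 m/d
t = L / v = 187 / 0.08112 = 2305 d
   = 2305 / 365 = 6.32 yr

6.32 years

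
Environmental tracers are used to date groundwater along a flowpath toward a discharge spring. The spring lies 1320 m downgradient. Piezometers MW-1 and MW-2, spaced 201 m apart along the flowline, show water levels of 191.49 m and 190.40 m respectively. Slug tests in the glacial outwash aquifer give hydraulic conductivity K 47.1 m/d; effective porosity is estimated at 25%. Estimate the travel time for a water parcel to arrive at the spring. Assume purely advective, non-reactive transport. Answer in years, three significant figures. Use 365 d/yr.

3.54 years

Hydraulic gradient i = (191.49 − 190.40) / 201 = 1.09 / 201 = 0.005423
Specific discharge q = 47.1 × 0.005423 = 0.2554 m/d
Seepage velocity v = q / n = 0.2554 / 0.25 = 1.022 m/d
t = L / v = 1320 / 1.022 = 1292 d
   = 1292 / 365 = 3.54 yr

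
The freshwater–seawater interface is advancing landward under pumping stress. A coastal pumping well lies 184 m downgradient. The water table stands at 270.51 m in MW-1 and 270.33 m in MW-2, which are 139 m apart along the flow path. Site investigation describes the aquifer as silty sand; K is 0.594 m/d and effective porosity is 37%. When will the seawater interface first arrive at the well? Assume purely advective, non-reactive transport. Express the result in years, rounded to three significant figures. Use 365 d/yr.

Hydraulic gradient i = (270.51 − 270.33) / 139 = 0.18 / 139 = 0.001295
Specific discharge q = 0.594 × 0.001295 = 7.692e-4 m/d
Average linear velocity = 7.692e-4 / 0.37 = 0.002079 m/d
t = L / v = 184 / 0.002079 = 88510 d
   = 88510 / 365 = 242 yr

242 years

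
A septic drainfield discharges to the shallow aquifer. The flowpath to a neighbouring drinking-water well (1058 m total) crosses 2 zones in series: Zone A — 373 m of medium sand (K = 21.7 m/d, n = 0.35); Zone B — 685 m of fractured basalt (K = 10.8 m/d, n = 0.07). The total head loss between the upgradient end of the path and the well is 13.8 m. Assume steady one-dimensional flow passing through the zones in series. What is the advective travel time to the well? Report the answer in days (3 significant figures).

Steady 1-D flow in series ⇒ the Darcy flux q is identical in every zone and the zone head losses add (resistances L/K in series).
Σ(L/K) = 373/21.7 + 685/10.8 = 17.19 + 63.43 = 80.61 d
q = ΔH / Σ(L/K) = 13.8 / 80.61 = 0.1712 m/d (same in every zone)
Zone A: v = q/n = 0.1712/0.35 = 0.4891 m/d → t_A = 373/0.4891 = 762.6 d
Zone B: v = q/n = 0.1712/0.07 = 2.445 m/d → t_B = 685/2.445 = 280.1 d
Total t = 762.6 + 280.1 = 1043 d

1040 days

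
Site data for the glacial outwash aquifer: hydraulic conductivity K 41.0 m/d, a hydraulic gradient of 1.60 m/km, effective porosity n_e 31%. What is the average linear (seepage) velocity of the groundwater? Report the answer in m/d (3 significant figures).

0.212 m/d

Specific discharge q = 41.0 × 0.0016 = 0.06560 m/d
Average linear velocity = 0.06560 / 0.31 = 0.2116 m/d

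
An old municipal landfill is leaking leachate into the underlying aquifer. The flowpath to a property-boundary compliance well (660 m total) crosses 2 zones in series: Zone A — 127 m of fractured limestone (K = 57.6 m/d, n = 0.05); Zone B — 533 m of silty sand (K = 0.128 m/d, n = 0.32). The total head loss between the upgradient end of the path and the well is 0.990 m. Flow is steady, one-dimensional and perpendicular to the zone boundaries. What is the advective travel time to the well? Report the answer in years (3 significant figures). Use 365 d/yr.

Steady 1-D flow in series ⇒ the Darcy flux q is identical in every zone and the zone head losses add (resistances L/K in series).
Σ(L/K) = 127/57.6 + 533/0.128 = 2.205 + 4164 = 4166 d
q = ΔH / Σ(L/K) = 0.990 / 4166 = 2.376e-4 m/d (same in every zone)
Zone A: v = q/n = 2.376e-4/0.05 = 0.004752 m/d → t_A = 127/0.004752 = 26720 d
Zone B: v = q/n = 2.376e-4/0.32 = 7.426e-4 m/d → t_B = 533/7.426e-4 = 717800 d
Total t = 26720 + 717800 = 744500 d
   = 744500 / 365 = 2040 yr

2040 years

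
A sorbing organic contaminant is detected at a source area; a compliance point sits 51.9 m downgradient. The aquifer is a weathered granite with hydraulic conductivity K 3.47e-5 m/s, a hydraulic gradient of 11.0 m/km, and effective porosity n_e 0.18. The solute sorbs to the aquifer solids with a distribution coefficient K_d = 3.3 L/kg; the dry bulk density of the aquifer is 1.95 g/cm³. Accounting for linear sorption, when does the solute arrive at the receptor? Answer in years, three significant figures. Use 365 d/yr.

K = 3.47e-5 m/s × 86400 s/d = 2.998 m/d
q = Ki = 2.998 × 0.011 = 0.03298 m/d
Average linear velocity = 0.03298 / 0.18 = 0.1832 m/d
Retardation R = 1 + ρ_b·K_d/n = 1 + 1.95×3.3/0.18 = 36.75
Contaminant velocity v_c = v/R = 0.1832/36.75 = 0.004985 m/d
t = L/v_c = 51.9/0.004985 = 10410 d
   = 10410/365 = 28.5 yr

28.5 years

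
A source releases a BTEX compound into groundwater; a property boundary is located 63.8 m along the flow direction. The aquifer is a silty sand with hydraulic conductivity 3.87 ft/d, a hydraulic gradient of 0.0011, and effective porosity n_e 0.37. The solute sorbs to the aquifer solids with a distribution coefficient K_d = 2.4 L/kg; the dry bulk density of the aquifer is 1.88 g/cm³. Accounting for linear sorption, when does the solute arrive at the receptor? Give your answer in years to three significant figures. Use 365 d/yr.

658 years

K = 3.87 ft/d × 0.3048 = 1.180 m/d
q = Ki = 1.180 × 0.0011 = 0.001298 m/d
Average linear velocity = 0.001298 / 0.37 = 0.003507 m/d
Retardation R = 1 + ρ_b·K_d/n = 1 + 1.88×2.4/0.37 = 13.19
Contaminant velocity v_c = v/R = 0.003507/13.19 = 2.658e-4 m/d
t = L/v_c = 63.8/2.658e-4 = 240000 d
   = 240000/365 = 658 yr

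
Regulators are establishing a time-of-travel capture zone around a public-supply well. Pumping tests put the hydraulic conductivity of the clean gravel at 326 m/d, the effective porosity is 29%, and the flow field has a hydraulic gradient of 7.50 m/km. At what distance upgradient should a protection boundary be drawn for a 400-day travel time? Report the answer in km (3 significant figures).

3.37 km

q = Ki = 326 × 0.0075 = 2.445 m/d
Seepage velocity v = q / n = 2.445 / 0.29 = 8.431 m/d
L = v × T = 8.431 × 400 = 3372 m
   = 3.37 km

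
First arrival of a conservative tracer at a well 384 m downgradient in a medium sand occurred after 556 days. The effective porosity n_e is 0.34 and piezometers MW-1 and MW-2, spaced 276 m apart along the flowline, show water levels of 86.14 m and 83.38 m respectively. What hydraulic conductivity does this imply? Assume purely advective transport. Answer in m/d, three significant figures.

23.5 m/d

Hydraulic gradient i = (86.14 − 83.38) / 276 = 2.76 / 276 = 0.01000
v = L / t = 384 / 556 = 0.6906 m/d
K = v · n / i = 0.6906 × 0.34 / 0.01000 = 23.5 m/d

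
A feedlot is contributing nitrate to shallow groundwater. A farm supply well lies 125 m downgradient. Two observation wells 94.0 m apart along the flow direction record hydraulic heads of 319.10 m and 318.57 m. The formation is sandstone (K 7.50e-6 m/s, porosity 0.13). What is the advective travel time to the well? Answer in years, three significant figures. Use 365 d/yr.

Hydraulic gradient i = (319.10 − 318.57) / 94.0 = 0.53 / 94.0 = 0.005638
K = 7.50e-6 m/s × 86400 s/d = 0.6480 m/d
Darcy flux q = K·i = 0.6480 × 0.005638 = 0.003654 m/d
Seepage velocity v = q / n = 0.003654 / 0.13 = 0.02810 m/d
t = L / v = 125 / 0.02810 = 4448 d
   = 4448 / 365 = 12.2 yr

12.2 years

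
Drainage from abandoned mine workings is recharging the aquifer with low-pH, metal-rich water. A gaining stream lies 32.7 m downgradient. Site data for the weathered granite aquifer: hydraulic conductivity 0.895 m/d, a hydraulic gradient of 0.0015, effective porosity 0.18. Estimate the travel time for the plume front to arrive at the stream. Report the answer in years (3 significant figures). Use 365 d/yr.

Darcy flux q = K·i = 0.895 × 0.0015 = 0.001343 m/d
v = Ki/n = 0.895·0.0015/0.18 = 0.007458 m/d
t = L / v = 32.7 / 0.007458 = 4384 d
   = 4384 / 365 = 12.0 yr

12.0 years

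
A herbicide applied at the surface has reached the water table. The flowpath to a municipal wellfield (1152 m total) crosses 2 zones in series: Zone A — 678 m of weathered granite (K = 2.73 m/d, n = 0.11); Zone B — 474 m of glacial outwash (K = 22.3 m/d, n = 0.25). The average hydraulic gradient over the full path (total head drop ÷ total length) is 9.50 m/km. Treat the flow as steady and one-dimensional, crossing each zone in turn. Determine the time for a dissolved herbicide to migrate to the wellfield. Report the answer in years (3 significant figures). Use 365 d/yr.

13.0 years

Continuity: the same q passes through each zone, so ΔH = q·Σ(L_j/K_j) — the zones act as resistances in series.
Σ(L/K) = 678/2.73 + 474/22.3 = 248.4 + 21.26 = 269.6 d
K_eq = L_total / Σ(L/K) = 1152 / 269.6 = 4.273 m/d
q = K_eq · i = 4.273 × 0.0095 = 0.04059 m/d (same in every zone)
Zone A: v = q/n = 0.04059/0.11 = 0.3690 m/d → t_A = 678/0.3690 = 1837 d
Zone B: v = q/n = 0.04059/0.25 = 0.1624 m/d → t_B = 474/0.1624 = 2919 d
Total t = 1837 + 2919 = 4757 d
   = 4757 / 365 = 13.0 yr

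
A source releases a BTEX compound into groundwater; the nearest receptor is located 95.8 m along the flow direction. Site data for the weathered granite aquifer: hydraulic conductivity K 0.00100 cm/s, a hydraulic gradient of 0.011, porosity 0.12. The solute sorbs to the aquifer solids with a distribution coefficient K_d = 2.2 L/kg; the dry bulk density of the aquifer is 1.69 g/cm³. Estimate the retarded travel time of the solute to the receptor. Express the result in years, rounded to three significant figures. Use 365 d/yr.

106 years

K = 0.00100 cm/s × 864 = 0.8640 m/d
Darcy flux q = K·i = 0.8640 × 0.011 = 0.009504 m/d
v_s = q/n_e = 0.009504/0.12 = 0.07920 m/d
Retardation R = 1 + ρ_b·K_d/n = 1 + 1.69×2.2/0.12 = 31.98
Contaminant velocity v_c = v/R = 0.07920/31.98 = 0.002476 m/d
t = L/v_c = 95.8/0.002476 = 38690 d
   = 38690/365 = 106 yr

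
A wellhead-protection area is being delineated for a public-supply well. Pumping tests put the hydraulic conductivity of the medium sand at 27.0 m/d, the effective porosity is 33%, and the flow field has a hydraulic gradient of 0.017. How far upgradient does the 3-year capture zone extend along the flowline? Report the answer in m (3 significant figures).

1520 m

q = Ki = 27.0 × 0.017 = 0.4590 m/d
v = Ki/n = 27.0·0.017/0.33 = 1.391 m/d
T = 3 yr × 365 = 1095 d
L = v × T = 1.391 × 1095 = 1523 m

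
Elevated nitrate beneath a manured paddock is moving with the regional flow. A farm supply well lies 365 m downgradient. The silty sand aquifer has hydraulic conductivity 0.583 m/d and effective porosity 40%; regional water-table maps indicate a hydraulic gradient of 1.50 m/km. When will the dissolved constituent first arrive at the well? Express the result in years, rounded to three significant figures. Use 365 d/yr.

Darcy flux q = K·i = 0.583 × 0.0015 = 8.745e-4 m/d
Seepage velocity v = q / n = 8.745e-4 / 0.40 = 0.002186 m/d
t = L / v = 365 / 0.002186 = 167000 d
   = 167000 / 365 = 457 yr

457 years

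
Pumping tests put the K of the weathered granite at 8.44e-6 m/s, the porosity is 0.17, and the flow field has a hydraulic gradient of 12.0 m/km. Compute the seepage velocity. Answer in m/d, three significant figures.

0.0515 m/d

K = 8.44e-6 m/s × 86400 s/d = 0.7292 m/d
Specific discharge q = 0.7292 × 0.012 = 0.008751 m/d
v_s = q/n_e = 0.008751/0.17 = 0.05147 m/d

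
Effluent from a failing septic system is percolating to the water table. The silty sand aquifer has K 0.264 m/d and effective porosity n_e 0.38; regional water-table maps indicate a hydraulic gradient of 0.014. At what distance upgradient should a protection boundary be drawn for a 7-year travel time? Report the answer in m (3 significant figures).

Darcy flux q = K·i = 0.264 × 0.014 = 0.003696 m/d
v_s = q/n_e = 0.003696/0.38 = 0.009726 m/d
T = 7 yr × 365 = 2555 d
L = v × T = 0.009726 × 2555 = 24.85 m

24.9 m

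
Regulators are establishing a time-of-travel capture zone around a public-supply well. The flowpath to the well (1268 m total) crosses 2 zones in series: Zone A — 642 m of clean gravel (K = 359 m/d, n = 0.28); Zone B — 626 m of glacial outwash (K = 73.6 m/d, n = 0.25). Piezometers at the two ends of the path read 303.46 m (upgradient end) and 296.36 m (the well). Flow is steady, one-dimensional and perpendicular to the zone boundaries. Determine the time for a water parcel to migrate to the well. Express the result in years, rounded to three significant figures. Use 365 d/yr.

1.34 years

Total head drop ΔH = 303.46 − 296.36 = 7.10 m
Steady 1-D flow in series ⇒ the Darcy flux q is identical in every zone and the zone head losses add (resistances L/K in series).
Σ(L/K) = 642/359 + 626/73.6 = 1.788 + 8.505 = 10.29 d
q = ΔH / Σ(L/K) = 7.10 / 10.29 = 0.6897 m/d (same in every zone)
Zone A: v = q/n = 0.6897/0.28 = 2.463 m/d → t_A = 642/2.463 = 260.6 d
Zone B: v = q/n = 0.6897/0.25 = 2.759 m/d → t_B = 626/2.759 = 226.9 d
Total t = 260.6 + 226.9 = 487.5 d
   = 487.5 / 365 = 1.34 yr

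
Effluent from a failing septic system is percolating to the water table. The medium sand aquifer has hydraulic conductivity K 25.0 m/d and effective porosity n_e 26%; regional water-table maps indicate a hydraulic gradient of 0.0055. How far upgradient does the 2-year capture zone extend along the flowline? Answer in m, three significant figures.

Darcy flux q = K·i = 25.0 × 0.0055 = 0.1375 m/d
Seepage velocity v = q / n = 0.1375 / 0.26 = 0.5288 m/d
T = 2 yr × 365 = 730 d
L = v × T = 0.5288 × 730 = 386.1 m

386 m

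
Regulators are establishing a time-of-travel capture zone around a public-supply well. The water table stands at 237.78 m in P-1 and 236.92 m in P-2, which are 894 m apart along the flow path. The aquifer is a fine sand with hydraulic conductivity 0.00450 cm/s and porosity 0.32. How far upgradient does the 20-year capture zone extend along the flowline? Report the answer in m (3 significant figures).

Hydraulic gradient i = (237.78 − 236.92) / 894 = 0.86 / 894 = 9.620e-4
K = 0.00450 cm/s × 864 = 3.888 m/d
Darcy flux q = K·i = 3.888 × 9.620e-4 = 0.003740 m/d
Seepage velocity v = q / n = 0.003740 / 0.32 = 0.01169 m/d
T = 20 yr × 365 = 7300 d
L = v × T = 0.01169 × 7300 = 85.32 m

85.3 m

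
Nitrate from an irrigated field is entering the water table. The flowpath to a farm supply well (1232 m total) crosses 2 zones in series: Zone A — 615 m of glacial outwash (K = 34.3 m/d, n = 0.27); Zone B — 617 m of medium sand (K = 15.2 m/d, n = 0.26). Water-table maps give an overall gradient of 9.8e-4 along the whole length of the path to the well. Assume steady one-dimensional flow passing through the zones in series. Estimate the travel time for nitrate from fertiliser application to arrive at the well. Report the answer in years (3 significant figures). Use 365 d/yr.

43.4 years

Continuity: the same q passes through each zone, so ΔH = q·Σ(L_j/K_j) — the zones act as resistances in series.
Σ(L/K) = 615/34.3 + 617/15.2 = 17.93 + 40.59 = 58.52 d
K_eq = L_total / Σ(L/K) = 1232 / 58.52 = 21.05 m/d
q = K_eq · i = 21.05 × 9.8e-4 = 0.02063 m/d (same in every zone)
Zone A: v = q/n = 0.02063/0.27 = 0.07641 m/d → t_A = 615/0.07641 = 8049 d
Zone B: v = q/n = 0.02063/0.26 = 0.07935 m/d → t_B = 617/0.07935 = 7776 d
Total t = 8049 + 7776 = 15820 d
   = 15820 / 365 = 43.4 yr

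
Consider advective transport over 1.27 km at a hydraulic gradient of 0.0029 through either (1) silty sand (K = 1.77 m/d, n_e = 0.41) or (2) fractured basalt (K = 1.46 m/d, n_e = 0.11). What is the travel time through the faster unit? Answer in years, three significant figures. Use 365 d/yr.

Unit 1 (silty sand): v = 1.77×0.0029/0.41 = 0.01252 m/d, t = 1270/0.01252 = 101400 d
Unit 2 (fractured basalt): v = 1.46×0.0029/0.11 = 0.03849 m/d, t = 1270/0.03849 = 32990 d
Faster: 32990 d / 365 = 90.4 yr

90.4 years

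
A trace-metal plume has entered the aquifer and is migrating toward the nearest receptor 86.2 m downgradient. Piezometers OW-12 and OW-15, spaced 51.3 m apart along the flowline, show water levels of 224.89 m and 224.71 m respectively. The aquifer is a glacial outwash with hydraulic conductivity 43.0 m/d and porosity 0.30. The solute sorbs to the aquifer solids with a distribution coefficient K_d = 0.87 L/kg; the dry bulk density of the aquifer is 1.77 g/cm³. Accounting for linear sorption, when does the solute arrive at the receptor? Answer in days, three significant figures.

1050 days

Hydraulic gradient i = (224.89 − 224.71) / 51.3 = 0.18 / 51.3 = 0.003509
Darcy flux q = K·i = 43.0 × 0.003509 = 0.1509 m/d
v = Ki/n = 43.0·0.003509/0.30 = 0.5029 m/d
Retardation R = 1 + ρ_b·K_d/n = 1 + 1.77×0.87/0.30 = 6.133
Contaminant velocity v_c = v/R = 0.5029/6.133 = 0.08200 m/d
t = L/v_c = 86.2/0.08200 = 1051 d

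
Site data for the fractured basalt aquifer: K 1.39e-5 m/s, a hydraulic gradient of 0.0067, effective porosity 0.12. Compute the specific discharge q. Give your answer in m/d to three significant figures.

0.00805 m/d

K = 1.39e-5 m/s × 86400 s/d = 1.201 m/d
Specific discharge q = 1.201 × 0.0067 = 0.008046 m/d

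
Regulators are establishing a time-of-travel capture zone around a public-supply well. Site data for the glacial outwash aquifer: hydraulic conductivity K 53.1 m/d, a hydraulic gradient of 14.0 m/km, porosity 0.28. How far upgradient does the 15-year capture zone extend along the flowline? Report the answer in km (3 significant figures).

14.5 km

Darcy flux q = K·i = 53.1 × 0.014 = 0.7434 m/d
v_s = q/n_e = 0.7434/0.28 = 2.655 m/d
T = 15 yr × 365 = 5475 d
L = v × T = 2.655 × 5475 = 14540 m
   = 14.5 km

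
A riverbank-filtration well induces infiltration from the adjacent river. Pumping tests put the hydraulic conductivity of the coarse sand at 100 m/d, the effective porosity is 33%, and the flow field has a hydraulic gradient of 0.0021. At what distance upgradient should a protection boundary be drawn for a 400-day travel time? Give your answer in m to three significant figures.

255 m

Specific discharge q = 100 × 0.0021 = 0.2100 m/d
v = Ki/n = 100·0.0021/0.33 = 0.6364 m/d
L = v × T = 0.6364 × 400 = 254.5 m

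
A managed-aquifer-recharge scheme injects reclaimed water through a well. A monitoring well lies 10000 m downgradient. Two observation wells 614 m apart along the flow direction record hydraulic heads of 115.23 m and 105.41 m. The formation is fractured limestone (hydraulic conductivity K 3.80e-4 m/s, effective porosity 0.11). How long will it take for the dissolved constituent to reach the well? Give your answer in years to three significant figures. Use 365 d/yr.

5.74 years

Hydraulic gradient i = (115.23 − 105.41) / 614 = 9.82 / 614 = 0.01599
K = 3.80e-4 m/s × 86400 s/d = 32.83 m/d
Darcy flux q = K·i = 32.83 × 0.01599 = 0.5251 m/d
Seepage velocity v = q / n = 0.5251 / 0.11 = 4.774 m/d
t = L / v = 10000 / 4.774 = 2095 d
   = 2095 / 365 = 5.74 yr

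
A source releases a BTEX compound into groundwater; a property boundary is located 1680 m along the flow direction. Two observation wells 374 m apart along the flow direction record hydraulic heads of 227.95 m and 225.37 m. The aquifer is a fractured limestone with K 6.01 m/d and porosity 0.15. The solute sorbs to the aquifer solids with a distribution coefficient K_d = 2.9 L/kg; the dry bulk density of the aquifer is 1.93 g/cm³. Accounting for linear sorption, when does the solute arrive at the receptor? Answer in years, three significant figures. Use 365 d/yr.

Hydraulic gradient i = (227.95 − 225.37) / 374 = 2.58 / 374 = 0.006898
Darcy flux q = K·i = 6.01 × 0.006898 = 0.04146 m/d
v = Ki/n = 6.01·0.006898/0.15 = 0.2764 m/d
Retardation R = 1 + ρ_b·K_d/n = 1 + 1.93×2.9/0.15 = 38.31
Contaminant velocity v_c = v/R = 0.2764/38.31 = 0.007214 m/d
t = L/v_c = 1680/0.007214 = 232900 d
   = 232900/365 = 638 yr

638 years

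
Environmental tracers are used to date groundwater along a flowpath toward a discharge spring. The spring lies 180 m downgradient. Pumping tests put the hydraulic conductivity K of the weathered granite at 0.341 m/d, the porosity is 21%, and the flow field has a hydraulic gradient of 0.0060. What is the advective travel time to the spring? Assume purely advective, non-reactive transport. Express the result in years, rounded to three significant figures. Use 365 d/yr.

Specific discharge q = 0.341 × 0.0060 = 0.002046 m/d
Average linear velocity = 0.002046 / 0.21 = 0.009743 m/d
t = L / v = 180 / 0.009743 = 18480 d
   = 18480 / 365 = 50.6 yr

50.6 years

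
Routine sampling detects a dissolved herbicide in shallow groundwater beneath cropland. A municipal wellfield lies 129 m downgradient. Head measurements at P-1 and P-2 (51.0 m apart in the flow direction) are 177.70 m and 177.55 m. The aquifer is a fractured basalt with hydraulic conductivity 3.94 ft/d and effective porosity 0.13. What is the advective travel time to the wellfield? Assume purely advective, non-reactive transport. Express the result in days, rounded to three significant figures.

4750 days

Hydraulic gradient i = (177.70 − 177.55) / 51.0 = 0.15 / 51.0 = 0.002941
K = 3.94 ft/d × 0.3048 = 1.201 m/d
Specific discharge q = 1.201 × 0.002941 = 0.003532 m/d
Average linear velocity = 0.003532 / 0.13 = 0.02717 m/d
t = L / v = 129 / 0.02717 = 4748 d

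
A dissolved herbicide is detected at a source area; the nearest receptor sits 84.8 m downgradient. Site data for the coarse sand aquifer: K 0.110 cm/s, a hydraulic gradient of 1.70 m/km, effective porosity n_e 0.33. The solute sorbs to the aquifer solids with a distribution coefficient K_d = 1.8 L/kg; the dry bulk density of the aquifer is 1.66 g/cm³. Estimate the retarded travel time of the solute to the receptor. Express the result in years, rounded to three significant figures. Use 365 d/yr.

K = 0.110 cm/s × 864 = 95.04 m/d
Specific discharge q = 95.04 × 0.0017 = 0.1616 m/d
v = Ki/n = 95.04·0.0017/0.33 = 0.4896 m/d
Retardation R = 1 + ρ_b·K_d/n = 1 + 1.66×1.8/0.33 = 10.05
Contaminant velocity v_c = v/R = 0.4896/10.05 = 0.04869 m/d
t = L/v_c = 84.8/0.04869 = 1741 d
   = 1741/365 = 4.77 yr

4.77 years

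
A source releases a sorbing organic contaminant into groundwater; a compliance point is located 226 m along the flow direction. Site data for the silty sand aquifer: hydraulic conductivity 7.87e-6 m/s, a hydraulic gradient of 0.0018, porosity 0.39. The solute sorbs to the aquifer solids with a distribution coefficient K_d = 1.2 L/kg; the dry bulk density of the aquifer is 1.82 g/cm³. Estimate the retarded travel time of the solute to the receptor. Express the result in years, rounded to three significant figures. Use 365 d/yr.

1300 years

K = 7.87e-6 m/s × 86400 s/d = 0.6800 m/d
Darcy flux q = K·i = 0.6800 × 0.0018 = 0.001224 m/d
v_s = q/n_e = 0.001224/0.39 = 0.003138 m/d
Retardation R = 1 + ρ_b·K_d/n = 1 + 1.82×1.2/0.39 = 6.600
Contaminant velocity v_c = v/R = 0.003138/6.600 = 4.755e-4 m/d
t = L/v_c = 226/4.755e-4 = 475300 d
   = 475300/365 = 1300 yr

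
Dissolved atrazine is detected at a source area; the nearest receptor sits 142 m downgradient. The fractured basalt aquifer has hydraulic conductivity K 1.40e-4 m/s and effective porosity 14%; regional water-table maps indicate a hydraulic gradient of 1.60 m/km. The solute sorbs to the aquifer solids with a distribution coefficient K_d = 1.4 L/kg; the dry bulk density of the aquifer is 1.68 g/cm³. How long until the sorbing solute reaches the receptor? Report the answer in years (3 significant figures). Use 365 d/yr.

K = 1.40e-4 m/s × 86400 s/d = 12.10 m/d
q = Ki = 12.10 × 0.0016 = 0.01935 m/d
Seepage velocity v = q / n = 0.01935 / 0.14 = 0.1382 m/d
Retardation R = 1 + ρ_b·K_d/n = 1 + 1.68×1.4/0.14 = 17.80
Contaminant velocity v_c = v/R = 0.1382/17.80 = 0.007766 m/d
t = L/v_c = 142/0.007766 = 18280 d
   = 18280/365 = 50.1 yr

50.1 years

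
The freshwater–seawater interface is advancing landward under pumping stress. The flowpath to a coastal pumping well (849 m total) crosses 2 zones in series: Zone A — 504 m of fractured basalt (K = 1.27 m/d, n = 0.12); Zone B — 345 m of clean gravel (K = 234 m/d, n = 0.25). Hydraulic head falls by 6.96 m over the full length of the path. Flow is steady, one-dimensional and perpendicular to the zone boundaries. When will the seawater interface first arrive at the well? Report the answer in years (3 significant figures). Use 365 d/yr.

Continuity: the same q passes through each zone, so ΔH = q·Σ(L_j/K_j) — the zones act as resistances in series.
Σ(L/K) = 504/1.27 + 345/234 = 396.9 + 1.474 = 398.3 d
q = ΔH / Σ(L/K) = 6.96 / 398.3 = 0.01747 m/d (same in every zone)
Zone A: v = q/n = 0.01747/0.12 = 0.1456 m/d → t_A = 504/0.1456 = 3461 d
Zone B: v = q/n = 0.01747/0.25 = 0.06989 m/d → t_B = 345/0.06989 = 4936 d
Total t = 3461 + 4936 = 8397 d
   = 8397 / 365 = 23.0 yr

23.0 years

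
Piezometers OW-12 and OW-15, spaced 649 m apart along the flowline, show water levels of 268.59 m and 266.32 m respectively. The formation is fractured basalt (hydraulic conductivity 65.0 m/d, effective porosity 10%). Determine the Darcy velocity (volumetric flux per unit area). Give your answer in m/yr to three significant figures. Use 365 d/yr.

83.0 m/yr

Hydraulic gradient i = (268.59 − 266.32) / 649 = 2.27 / 649 = 0.003498
q = Ki = 65.0 × 0.003498 = 0.2273 m/d
   = 0.2273 × 365 = 83.0 m/yr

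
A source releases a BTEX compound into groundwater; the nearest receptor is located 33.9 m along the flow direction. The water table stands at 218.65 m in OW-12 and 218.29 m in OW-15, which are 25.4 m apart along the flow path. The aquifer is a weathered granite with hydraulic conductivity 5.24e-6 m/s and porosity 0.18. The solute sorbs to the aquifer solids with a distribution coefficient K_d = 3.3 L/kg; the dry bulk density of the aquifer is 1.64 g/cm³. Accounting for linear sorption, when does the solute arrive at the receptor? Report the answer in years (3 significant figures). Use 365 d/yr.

80.9 years

Hydraulic gradient i = (218.65 − 218.29) / 25.4 = 0.36 / 25.4 = 0.01417
K = 5.24e-6 m/s × 86400 s/d = 0.4527 m/d
q = Ki = 0.4527 × 0.01417 = 0.006417 m/d
Seepage velocity v = q / n = 0.006417 / 0.18 = 0.03565 m/d
Retardation R = 1 + ρ_b·K_d/n = 1 + 1.64×3.3/0.18 = 31.07
Contaminant velocity v_c = v/R = 0.03565/31.07 = 0.001147 m/d
t = L/v_c = 33.9/0.001147 = 29540 d
   = 29540/365 = 80.9 yr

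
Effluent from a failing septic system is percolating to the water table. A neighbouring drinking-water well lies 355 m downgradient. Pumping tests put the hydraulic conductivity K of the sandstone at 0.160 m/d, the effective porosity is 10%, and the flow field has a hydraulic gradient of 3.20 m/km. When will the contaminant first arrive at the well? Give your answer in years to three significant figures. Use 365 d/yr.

190 years

Darcy flux q = K·i = 0.160 × 0.0032 = 5.120e-4 m/d
Seepage velocity v = q / n = 5.120e-4 / 0.10 = 0.005120 m/d
t = L / v = 355 / 0.005120 = 69340 d
   = 69340 / 365 = 190 yr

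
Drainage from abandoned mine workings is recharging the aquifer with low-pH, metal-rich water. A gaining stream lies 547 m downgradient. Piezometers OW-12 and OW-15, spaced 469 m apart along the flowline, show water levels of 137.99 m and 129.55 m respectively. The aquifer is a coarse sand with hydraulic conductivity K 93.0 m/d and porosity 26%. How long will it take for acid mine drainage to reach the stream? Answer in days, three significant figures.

Hydraulic gradient i = (137.99 − 129.55) / 469 = 8.44 / 469 = 0.01800
Darcy flux q = K·i = 93.0 × 0.01800 = 1.674 m/d
Seepage velocity v = q / n = 1.674 / 0.26 = 6.437 m/d
t = L / v = 547 / 6.437 = 84.98 d

85.0 days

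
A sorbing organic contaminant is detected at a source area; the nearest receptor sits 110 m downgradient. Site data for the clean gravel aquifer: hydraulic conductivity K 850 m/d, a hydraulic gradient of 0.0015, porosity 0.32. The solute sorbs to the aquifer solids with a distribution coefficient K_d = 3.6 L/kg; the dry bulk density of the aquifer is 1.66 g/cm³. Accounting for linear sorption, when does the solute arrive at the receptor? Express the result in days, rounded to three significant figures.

543 days

Darcy flux q = K·i = 850 × 0.0015 = 1.275 m/d
Seepage velocity v = q / n = 1.275 / 0.32 = 3.984 m/d
Retardation R = 1 + ρ_b·K_d/n = 1 + 1.66×3.6/0.32 = 19.68
Contaminant velocity v_c = v/R = 3.984/19.68 = 0.2025 m/d
t = L/v_c = 110/0.2025 = 543.2 d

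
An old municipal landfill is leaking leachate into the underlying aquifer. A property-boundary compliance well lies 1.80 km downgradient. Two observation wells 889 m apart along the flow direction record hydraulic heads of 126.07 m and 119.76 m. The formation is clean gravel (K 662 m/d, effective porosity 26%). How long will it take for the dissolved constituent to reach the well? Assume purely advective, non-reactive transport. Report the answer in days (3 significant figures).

99.6 days

Hydraulic gradient i = (126.07 − 119.76) / 889 = 6.31 / 889 = 0.007098
q = Ki = 662 × 0.007098 = 4.699 m/d
v = Ki/n = 662·0.007098/0.26 = 18.07 m/d
L = 1.80 km = 1800 m
t = L / v = 1800 / 18.07 = 99.60 d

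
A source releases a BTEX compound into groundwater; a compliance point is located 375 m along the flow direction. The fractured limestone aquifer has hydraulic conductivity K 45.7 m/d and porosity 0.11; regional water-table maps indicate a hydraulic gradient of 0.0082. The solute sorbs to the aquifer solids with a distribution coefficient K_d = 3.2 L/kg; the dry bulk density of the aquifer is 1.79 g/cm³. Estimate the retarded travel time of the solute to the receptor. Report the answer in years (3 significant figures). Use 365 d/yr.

q = Ki = 45.7 × 0.0082 = 0.3747 m/d
Seepage velocity v = q / n = 0.3747 / 0.11 = 3.407 m/d
Retardation R = 1 + ρ_b·K_d/n = 1 + 1.79×3.2/0.11 = 53.07
Contaminant velocity v_c = v/R = 3.407/53.07 = 0.06419 m/d
t = L/v_c = 375/0.06419 = 5842 d
   = 5842/365 = 16.0 yr

16.0 years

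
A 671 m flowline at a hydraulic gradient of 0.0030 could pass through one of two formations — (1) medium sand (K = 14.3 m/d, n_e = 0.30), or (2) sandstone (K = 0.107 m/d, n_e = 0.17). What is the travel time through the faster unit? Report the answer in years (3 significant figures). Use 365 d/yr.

Unit 1 (medium sand): v = 14.3×0.0030/0.30 = 0.1430 m/d, t = 671/0.1430 = 4692 d
Unit 2 (sandstone): v = 0.107×0.0030/0.17 = 0.001888 m/d, t = 671/0.001888 = 355400 d
Faster: 4692 d / 365 = 12.9 yr

12.9 years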